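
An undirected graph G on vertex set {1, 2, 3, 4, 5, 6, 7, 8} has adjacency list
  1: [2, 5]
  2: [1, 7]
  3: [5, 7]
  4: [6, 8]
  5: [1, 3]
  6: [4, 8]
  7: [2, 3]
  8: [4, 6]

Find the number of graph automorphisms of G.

60

G has two connected components, {1, 2, 3, 5, 7} and {4, 6, 8}; each is 2-regular, so G = C_5 ⊔ C_3. No automorphism exchanges components of different sizes, hence Aut(G) is the direct product D_5 × D_3, order 60.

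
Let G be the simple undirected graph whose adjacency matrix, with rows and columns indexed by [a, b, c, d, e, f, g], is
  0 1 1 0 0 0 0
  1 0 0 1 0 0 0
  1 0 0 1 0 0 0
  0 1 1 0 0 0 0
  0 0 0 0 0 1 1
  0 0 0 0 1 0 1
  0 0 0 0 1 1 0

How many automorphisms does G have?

G has two connected components, {a, b, c, d} and {e, f, g}; each is 2-regular, so G = C_4 ⊔ C_3. The components are non-isomorphic (different sizes), so Aut(G) = Aut(C_4) × Aut(C_3) = D_4 × D_3 of order 8·6 = 48.

48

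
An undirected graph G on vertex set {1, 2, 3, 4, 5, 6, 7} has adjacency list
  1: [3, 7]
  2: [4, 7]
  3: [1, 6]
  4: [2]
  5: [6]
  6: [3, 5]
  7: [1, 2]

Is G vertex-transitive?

No

Automorphisms preserve degree, but G has vertices of degree 1 and vertices of degree 2; no automorphism maps one to the other, so G is not vertex-transitive.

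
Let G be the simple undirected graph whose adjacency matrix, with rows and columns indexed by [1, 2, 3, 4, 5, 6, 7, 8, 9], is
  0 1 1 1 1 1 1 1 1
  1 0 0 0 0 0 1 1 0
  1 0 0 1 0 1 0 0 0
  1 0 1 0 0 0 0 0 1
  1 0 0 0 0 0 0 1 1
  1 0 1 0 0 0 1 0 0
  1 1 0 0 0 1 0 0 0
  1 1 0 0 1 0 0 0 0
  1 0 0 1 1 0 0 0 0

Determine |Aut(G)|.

16

Vertex 1 is the unique vertex of degree 8; the remaining 8 vertices each have degree 3 and induce a cycle, so G is the wheel on 9 vertices with hub 1. Every automorphism fixes the hub and acts on the rim 8-cycle, so Aut(G) ≅ Aut(C_8) = D_8 of order 16.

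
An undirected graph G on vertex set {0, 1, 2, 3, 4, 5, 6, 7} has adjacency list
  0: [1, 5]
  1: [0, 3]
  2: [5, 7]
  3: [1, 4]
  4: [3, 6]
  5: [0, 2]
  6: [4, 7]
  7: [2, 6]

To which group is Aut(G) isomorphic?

D_8

G is 2-regular and connected on 8 vertices, i.e. the cycle C_8. C_8 has 8 rotations and 8 reflections, so Aut(C_8) ≅ D_8 of order 16.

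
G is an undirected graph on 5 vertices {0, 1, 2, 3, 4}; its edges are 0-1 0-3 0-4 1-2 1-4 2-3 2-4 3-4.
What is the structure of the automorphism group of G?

the dihedral group of order 8

Vertex 4 is the unique vertex of degree 4; the remaining 4 vertices each have degree 3 and induce a cycle, so G is the wheel on 5 vertices with hub 4. With the hub fixed, the remaining symmetry is that of the rim cycle C_4, giving the dihedral group D_4.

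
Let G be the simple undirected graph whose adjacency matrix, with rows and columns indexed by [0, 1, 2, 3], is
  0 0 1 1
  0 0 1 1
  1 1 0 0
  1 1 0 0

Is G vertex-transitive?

G is 2-regular and bipartite on 2^2 = 4 vertices with girth 4; it is the hypercube graph Q_2. Aut(Q_2) consists of the signed permutations of the 2 coordinate axes: 2! permutations times 2^2 sign flips, so |Aut| = 2^2·2! = 8. This group acts transitively on the 4 vertices.

Yes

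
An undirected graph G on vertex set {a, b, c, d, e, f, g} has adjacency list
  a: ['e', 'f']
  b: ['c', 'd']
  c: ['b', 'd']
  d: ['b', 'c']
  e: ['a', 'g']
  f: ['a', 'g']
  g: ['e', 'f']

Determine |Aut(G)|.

G has two connected components, {a, e, f, g} and {b, c, d}; each is 2-regular, so G = C_4 ⊔ C_3. No automorphism exchanges components of different sizes, hence Aut(G) is the direct product D_3 × D_4, order 48.

48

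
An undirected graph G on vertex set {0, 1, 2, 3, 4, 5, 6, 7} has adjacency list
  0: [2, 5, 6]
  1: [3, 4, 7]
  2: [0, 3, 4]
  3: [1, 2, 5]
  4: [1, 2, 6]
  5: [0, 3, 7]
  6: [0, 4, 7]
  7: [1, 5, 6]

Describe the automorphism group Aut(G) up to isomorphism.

G is 3-regular and bipartite on 2^3 = 8 vertices with girth 4; it is the hypercube graph Q_3. The symmetry group of the 3-cube is the hyperoctahedral group B_3 = Z_2 ≀ S_3, of order 2^3·3! = 48.

Z_2^3 ⋊ S_3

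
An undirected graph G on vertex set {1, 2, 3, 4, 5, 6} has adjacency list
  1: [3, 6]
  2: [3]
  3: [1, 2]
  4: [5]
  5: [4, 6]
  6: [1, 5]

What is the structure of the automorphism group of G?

The degree sequence is [2, 1, 2, 1, 2, 2]; the two degree-1 vertices 2 and 4 are the ends of a path, so G = P_6. The only nontrivial automorphism of a path is the end-to-end reflection, so Aut(G) ≅ Z_2.

the cyclic group of order 2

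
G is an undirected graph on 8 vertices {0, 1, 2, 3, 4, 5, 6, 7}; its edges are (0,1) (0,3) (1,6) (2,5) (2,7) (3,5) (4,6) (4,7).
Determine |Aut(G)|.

Every vertex has degree 2 and the graph is connected, so G is the 8-cycle C_8. C_8 has 8 rotations and 8 reflections, so Aut(C_8) ≅ D_8 of order 16.

16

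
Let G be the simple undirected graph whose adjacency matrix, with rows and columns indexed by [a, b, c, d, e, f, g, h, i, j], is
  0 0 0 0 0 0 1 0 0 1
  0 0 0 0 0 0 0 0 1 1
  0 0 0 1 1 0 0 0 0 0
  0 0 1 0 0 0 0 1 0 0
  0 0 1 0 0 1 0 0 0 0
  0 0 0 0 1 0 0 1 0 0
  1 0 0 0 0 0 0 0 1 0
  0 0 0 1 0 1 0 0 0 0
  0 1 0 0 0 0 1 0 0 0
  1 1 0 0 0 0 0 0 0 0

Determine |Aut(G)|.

G has two connected components, {a, b, g, i, j} and {c, d, e, f, h}; each is 2-regular, so G = C_5 ⊔ C_5. Aut of a disjoint union of two copies of C_5 is the wreath product D_5 ≀ Z_2, of order 2·10² = 200.

200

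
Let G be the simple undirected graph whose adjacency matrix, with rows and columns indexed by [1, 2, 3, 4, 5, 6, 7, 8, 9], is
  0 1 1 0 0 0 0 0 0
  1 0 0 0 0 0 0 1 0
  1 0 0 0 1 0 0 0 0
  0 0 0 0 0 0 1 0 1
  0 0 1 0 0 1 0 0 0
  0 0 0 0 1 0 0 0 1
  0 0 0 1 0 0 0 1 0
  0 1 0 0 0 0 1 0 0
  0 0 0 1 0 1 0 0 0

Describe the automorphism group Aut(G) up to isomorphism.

Every vertex has degree 2 and the graph is connected, so G is the 9-cycle C_9. The automorphisms of the 9-cycle are exactly the symmetries of a regular 9-gon: the dihedral group D_9, |D_9| = 18.

D_9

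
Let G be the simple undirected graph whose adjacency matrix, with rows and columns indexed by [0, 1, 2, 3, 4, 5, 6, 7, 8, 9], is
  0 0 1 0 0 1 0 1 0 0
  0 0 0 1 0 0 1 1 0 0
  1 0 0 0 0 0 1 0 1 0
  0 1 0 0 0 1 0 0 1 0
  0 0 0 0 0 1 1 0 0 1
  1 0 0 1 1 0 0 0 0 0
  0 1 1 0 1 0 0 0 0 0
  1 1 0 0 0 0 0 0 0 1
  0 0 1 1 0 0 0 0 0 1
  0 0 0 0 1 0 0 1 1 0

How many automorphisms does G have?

G is 3-regular on 10 vertices with no triangles and no 4-cycles (girth 5): this is the Petersen graph. Viewing the Petersen graph as the Kneser graph K(5,2) — vertices are 2-subsets of {1,…,5}, edges join disjoint pairs — its automorphisms are exactly the permutations of the 5-element set, so Aut ≅ S_5 of order 120.

120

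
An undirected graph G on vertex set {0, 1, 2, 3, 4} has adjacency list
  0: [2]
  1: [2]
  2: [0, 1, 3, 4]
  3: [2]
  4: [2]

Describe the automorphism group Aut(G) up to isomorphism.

the symmetric group on 4 letters

Vertex 2 has degree 4 and every other vertex has degree 1, so G is the star K_{1,4} with centre 2. Any automorphism fixes the centre and permutes the 4 leaves freely, so Aut(G) ≅ S_4 of order 4! = 24.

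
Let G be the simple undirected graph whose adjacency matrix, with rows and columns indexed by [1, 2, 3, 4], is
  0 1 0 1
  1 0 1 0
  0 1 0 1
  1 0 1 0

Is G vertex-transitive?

Every vertex has degree 2 and the graph is connected, so G is the 4-cycle C_4. C_4 has 4 rotations and 4 reflections, so Aut(C_4) ≅ D_4 of order 8. This group acts transitively on the 4 vertices.

Yes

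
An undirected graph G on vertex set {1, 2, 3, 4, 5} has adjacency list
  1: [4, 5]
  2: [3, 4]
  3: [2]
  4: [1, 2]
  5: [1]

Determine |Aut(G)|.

2

The degree sequence is [2, 2, 1, 2, 1]; the two degree-1 vertices 3 and 5 are the ends of a path, so G = P_5. The only nontrivial automorphism of a path is the end-to-end reflection, so Aut(G) ≅ Z_2.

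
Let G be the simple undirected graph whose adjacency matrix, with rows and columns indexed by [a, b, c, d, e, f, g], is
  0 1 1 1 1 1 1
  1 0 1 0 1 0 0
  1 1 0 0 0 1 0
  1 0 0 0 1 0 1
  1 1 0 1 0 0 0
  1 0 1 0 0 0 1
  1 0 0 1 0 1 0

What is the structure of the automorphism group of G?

the dihedral group of order 12

Vertex a is the unique vertex of degree 6; the remaining 6 vertices each have degree 3 and induce a cycle, so G is the wheel on 7 vertices with hub a. Every automorphism fixes the hub and acts on the rim 6-cycle, so Aut(G) ≅ Aut(C_6) = D_6 of order 12.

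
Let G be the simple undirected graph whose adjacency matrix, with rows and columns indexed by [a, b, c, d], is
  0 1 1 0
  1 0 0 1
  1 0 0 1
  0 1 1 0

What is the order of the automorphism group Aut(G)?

G is 2-regular and bipartite on 2^2 = 4 vertices with girth 4; it is the hypercube graph Q_2. Aut(Q_2) consists of the signed permutations of the 2 coordinate axes: 2! permutations times 2^2 sign flips, so |Aut| = 2^2·2! = 8.

8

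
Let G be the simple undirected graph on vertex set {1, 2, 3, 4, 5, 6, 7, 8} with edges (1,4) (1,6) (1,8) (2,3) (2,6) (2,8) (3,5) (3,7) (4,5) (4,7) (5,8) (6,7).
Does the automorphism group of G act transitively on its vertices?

G is 3-regular and bipartite on 2^3 = 8 vertices with girth 4; it is the hypercube graph Q_3. Aut(Q_3) consists of the signed permutations of the 3 coordinate axes: 3! permutations times 2^3 sign flips, so |Aut| = 2^3·3! = 48. This group acts transitively on the 8 vertices.

Yes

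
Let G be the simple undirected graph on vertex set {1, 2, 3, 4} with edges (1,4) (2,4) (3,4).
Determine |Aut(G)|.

6

Vertex 4 has degree 3 and every other vertex has degree 1, so G is the star K_{1,3} with centre 4. Any automorphism fixes the centre and permutes the 3 leaves freely, so Aut(G) ≅ S_3 of order 3! = 6.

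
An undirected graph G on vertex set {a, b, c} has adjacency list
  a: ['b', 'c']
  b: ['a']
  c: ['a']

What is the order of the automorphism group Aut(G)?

The degree sequence is [2, 1, 1]; the two degree-1 vertices b and c are the ends of a path, so G = P_3. A path has exactly one nontrivial symmetry — reversal — giving Aut(G) of order 2.

2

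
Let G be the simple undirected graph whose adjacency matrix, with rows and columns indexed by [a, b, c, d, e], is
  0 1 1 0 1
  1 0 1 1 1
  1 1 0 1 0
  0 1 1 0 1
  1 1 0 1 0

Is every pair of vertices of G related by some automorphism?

Vertex b is the only vertex of degree 4, so every automorphism fixes it; G is not vertex-transitive.

No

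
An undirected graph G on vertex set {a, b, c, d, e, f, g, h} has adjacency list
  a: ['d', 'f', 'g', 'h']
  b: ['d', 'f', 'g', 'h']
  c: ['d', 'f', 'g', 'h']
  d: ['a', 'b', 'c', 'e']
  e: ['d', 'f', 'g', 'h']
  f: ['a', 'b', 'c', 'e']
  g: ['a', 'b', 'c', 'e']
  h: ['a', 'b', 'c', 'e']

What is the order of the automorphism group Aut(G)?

G is 4-regular and bipartite with parts {d, f, g, h} and {a, b, c, e} (each part is independent and every cross-pair is an edge), so G = K_{4,4}. Each part can be permuted independently (S_4 × S_4) and the two equal-size parts can also be swapped, giving (S_4 × S_4) ⋊ Z_2 of order 2·(4!)² = 1152.

1152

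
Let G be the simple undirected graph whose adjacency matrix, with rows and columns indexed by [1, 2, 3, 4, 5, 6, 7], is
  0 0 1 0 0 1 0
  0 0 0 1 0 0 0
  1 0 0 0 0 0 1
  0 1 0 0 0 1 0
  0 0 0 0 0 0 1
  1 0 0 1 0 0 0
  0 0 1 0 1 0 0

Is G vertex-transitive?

Automorphisms preserve degree, but G has vertices of degree 1 and vertices of degree 2; no automorphism maps one to the other, so G is not vertex-transitive.

No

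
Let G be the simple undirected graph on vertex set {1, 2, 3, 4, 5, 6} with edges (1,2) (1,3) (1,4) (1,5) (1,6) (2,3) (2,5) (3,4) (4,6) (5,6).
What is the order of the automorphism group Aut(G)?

10

Vertex 1 is the unique vertex of degree 5; the remaining 5 vertices each have degree 3 and induce a cycle, so G is the wheel on 6 vertices with hub 1. With the hub fixed, the remaining symmetry is that of the rim cycle C_5, giving the dihedral group D_5.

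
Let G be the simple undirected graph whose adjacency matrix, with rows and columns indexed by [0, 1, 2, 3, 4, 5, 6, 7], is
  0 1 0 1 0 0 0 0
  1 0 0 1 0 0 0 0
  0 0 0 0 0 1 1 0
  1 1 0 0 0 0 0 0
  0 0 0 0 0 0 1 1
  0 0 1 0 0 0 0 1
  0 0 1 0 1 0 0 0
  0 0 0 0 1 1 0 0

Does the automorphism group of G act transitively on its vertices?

No

G has two connected components, {2, 4, 5, 6, 7} and {0, 1, 3}; each is 2-regular, so G = C_5 ⊔ C_3. The orbit of 0 under Aut(G) is {0, 1, 3}, which does not contain 2, so G is not vertex-transitive.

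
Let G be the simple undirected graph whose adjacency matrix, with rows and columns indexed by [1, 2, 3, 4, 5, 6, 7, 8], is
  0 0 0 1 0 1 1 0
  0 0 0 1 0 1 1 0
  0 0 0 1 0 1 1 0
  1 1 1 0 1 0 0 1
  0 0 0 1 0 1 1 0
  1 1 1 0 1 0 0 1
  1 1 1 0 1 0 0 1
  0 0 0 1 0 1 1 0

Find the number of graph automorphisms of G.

720

The vertices split by degree into {4, 6, 7} (degree 5) and {1, 2, 3, 5, 8} (degree 3); every edge runs between the two parts, so G is the complete bipartite graph K_{3,5}. The parts have unequal sizes, so no automorphism swaps them; each part is permuted independently, giving S_3 × S_5 of order 3!·5! = 720.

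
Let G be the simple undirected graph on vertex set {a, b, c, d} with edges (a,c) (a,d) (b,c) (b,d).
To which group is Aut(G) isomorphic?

the dihedral group of order 8

G is 2-regular and connected on 4 vertices, i.e. the cycle C_4. The automorphisms of the 4-cycle are exactly the symmetries of a regular 4-gon: the dihedral group D_4, |D_4| = 8.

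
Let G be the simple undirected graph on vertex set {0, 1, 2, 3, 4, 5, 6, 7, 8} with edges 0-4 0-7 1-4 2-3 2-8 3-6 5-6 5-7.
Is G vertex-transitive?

Automorphisms preserve degree, but G has vertices of degree 1 and vertices of degree 2; no automorphism maps one to the other, so G is not vertex-transitive.

No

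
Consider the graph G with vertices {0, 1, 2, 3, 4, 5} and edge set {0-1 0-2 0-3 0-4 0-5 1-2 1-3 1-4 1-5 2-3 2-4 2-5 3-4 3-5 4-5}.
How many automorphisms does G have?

720

Every vertex has degree 5, so G is the complete graph K_6. Every bijection on the vertex set is an automorphism of K_6; hence Aut(K_6) ≅ S_6, order 720.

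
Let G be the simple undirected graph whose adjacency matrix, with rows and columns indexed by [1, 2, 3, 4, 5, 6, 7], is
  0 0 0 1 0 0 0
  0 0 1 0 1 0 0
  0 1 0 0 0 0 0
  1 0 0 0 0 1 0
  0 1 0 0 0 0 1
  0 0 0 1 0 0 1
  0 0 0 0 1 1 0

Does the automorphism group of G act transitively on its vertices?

Automorphisms preserve degree, but G has vertices of degree 1 and vertices of degree 2; no automorphism maps one to the other, so G is not vertex-transitive.

No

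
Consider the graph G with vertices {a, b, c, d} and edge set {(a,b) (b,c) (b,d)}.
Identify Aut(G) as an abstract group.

Vertex b has degree 3 and every other vertex has degree 1, so G is the star K_{1,3} with centre b. The 3 leaves are pairwise interchangeable while the centre is fixed, giving Aut(G) = S_3.

the symmetric group on 3 letters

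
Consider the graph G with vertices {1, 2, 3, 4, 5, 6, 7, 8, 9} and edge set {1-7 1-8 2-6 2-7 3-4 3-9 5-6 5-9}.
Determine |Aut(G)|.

2

The degree sequence is [2, 2, 2, 1, 2, 2, 2, 1, 2]; the two degree-1 vertices 4 and 8 are the ends of a path, so G = P_9. A path has exactly one nontrivial symmetry — reversal — giving Aut(G) of order 2.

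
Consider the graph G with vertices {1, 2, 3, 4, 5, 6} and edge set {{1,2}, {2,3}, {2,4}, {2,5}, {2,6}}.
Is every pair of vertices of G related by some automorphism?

Vertex 2 is the only vertex of degree 5, so every automorphism fixes it; G is not vertex-transitive.

No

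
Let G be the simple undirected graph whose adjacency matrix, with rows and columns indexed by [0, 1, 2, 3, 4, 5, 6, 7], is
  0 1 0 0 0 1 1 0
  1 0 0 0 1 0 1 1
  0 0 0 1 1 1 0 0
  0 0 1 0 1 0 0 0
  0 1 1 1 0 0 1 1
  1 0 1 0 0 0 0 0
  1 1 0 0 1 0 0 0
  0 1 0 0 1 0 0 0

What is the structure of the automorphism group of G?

the trivial group

Degrees alone do not determine every vertex (e.g. 0 and 2 both have degree 3), but their neighbour-degree multisets differ: N(0) has degrees [2, 3, 4] while N(2) has degrees [2, 2, 5]. Repeating this refinement separates all vertices, so the only automorphism is the identity.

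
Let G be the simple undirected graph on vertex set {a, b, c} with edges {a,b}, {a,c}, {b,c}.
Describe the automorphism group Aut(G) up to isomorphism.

Every vertex has degree 2, so G is the complete graph K_3. Every bijection on the vertex set is an automorphism of K_3; hence Aut(K_3) ≅ S_3, order 6.

S_3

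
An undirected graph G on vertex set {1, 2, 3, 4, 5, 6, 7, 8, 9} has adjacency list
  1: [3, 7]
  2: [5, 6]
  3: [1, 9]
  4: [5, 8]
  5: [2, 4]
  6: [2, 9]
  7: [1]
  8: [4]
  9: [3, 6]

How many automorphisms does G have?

2

The degree sequence is [2, 2, 2, 2, 2, 2, 1, 1, 2]; the two degree-1 vertices 7 and 8 are the ends of a path, so G = P_9. A path has exactly one nontrivial symmetry — reversal — giving Aut(G) of order 2.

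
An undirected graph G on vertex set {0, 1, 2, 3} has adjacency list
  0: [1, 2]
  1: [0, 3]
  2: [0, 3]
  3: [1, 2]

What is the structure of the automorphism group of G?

G is 2-regular and bipartite on 2^2 = 4 vertices with girth 4; it is the hypercube graph Q_2. The symmetry group of the 2-cube is the hyperoctahedral group B_2 = Z_2 ≀ S_2, of order 2^2·2! = 8.

the dihedral group of order 8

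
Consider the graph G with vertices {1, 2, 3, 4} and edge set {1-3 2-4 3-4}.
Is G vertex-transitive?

Automorphisms preserve degree, but G has vertices of degree 1 and vertices of degree 2; no automorphism maps one to the other, so G is not vertex-transitive.

No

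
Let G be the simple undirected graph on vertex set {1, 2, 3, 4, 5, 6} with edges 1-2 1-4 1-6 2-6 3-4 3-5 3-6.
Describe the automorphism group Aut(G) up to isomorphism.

1

The degree sequence is [3, 2, 3, 2, 1, 3]. Checking the degree-preserving permutations of the vertex set shows that none except the identity preserves every edge, so Aut(G) is trivial.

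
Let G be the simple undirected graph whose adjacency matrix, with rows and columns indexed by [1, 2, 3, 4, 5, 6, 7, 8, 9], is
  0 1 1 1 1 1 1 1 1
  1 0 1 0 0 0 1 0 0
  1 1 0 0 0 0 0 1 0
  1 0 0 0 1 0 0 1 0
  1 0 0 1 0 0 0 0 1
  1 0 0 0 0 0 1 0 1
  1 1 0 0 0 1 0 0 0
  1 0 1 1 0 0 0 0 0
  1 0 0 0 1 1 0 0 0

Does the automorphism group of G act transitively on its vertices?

No

Vertex 1 is the only vertex of degree 8, so every automorphism fixes it; G is not vertex-transitive.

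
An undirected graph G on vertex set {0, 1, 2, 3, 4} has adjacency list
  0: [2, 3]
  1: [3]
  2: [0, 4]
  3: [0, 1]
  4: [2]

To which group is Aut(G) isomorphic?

C_2

The degree sequence is [2, 1, 2, 2, 1]; the two degree-1 vertices 1 and 4 are the ends of a path, so G = P_5. A path has exactly one nontrivial symmetry — reversal — giving Aut(G) of order 2.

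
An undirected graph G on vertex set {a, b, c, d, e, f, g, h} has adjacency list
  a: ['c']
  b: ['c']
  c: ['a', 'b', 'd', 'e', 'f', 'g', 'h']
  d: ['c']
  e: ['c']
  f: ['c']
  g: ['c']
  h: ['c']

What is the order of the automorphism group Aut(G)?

Vertex c has degree 7 and every other vertex has degree 1, so G is the star K_{1,7} with centre c. Any automorphism fixes the centre and permutes the 7 leaves freely, so Aut(G) ≅ S_7 of order 7! = 5040.

5040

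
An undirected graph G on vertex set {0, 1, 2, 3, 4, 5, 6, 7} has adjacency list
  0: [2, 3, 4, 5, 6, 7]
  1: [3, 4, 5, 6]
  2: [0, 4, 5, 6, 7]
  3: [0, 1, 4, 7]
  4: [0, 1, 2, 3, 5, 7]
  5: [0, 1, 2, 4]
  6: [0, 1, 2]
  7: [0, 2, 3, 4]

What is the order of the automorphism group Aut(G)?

1

The degree sequence is [6, 4, 5, 4, 6, 4, 3, 4]. Checking the degree-preserving permutations of the vertex set shows that none except the identity preserves every edge, so Aut(G) is trivial.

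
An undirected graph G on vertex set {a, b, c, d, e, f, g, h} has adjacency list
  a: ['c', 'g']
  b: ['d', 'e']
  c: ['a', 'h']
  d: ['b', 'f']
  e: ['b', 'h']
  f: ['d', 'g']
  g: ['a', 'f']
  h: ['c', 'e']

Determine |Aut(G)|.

16

G is 2-regular and connected on 8 vertices, i.e. the cycle C_8. The automorphisms of the 8-cycle are exactly the symmetries of a regular 8-gon: the dihedral group D_8, |D_8| = 16.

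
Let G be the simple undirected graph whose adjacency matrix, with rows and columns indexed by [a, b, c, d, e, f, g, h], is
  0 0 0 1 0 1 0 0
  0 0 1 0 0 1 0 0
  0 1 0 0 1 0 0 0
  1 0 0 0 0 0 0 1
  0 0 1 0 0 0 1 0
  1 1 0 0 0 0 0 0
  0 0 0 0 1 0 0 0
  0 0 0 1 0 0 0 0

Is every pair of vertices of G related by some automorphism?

No

Automorphisms preserve degree, but G has vertices of degree 1 and vertices of degree 2; no automorphism maps one to the other, so G is not vertex-transitive.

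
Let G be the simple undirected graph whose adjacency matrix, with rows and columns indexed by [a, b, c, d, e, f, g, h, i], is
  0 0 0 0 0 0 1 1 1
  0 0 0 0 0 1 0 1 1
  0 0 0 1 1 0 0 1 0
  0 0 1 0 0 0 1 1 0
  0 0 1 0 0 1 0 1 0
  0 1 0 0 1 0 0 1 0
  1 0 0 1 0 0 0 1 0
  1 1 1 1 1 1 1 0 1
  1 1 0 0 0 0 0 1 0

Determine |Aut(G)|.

16

Vertex h is the unique vertex of degree 8; the remaining 8 vertices each have degree 3 and induce a cycle, so G is the wheel on 9 vertices with hub h. With the hub fixed, the remaining symmetry is that of the rim cycle C_8, giving the dihedral group D_8.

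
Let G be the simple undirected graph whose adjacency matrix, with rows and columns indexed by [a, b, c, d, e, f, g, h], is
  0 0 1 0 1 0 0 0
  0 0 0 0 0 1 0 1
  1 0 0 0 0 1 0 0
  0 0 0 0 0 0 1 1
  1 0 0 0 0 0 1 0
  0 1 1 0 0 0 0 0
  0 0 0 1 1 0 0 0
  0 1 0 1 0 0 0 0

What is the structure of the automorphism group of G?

D_8

Every vertex has degree 2 and the graph is connected, so G is the 8-cycle C_8. The automorphisms of the 8-cycle are exactly the symmetries of a regular 8-gon: the dihedral group D_8, |D_8| = 16.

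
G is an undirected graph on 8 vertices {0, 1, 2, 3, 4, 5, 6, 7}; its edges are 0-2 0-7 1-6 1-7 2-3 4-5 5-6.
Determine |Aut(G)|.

2

The degree sequence is [2, 2, 2, 1, 1, 2, 2, 2]; the two degree-1 vertices 3 and 4 are the ends of a path, so G = P_8. A path has exactly one nontrivial symmetry — reversal — giving Aut(G) of order 2.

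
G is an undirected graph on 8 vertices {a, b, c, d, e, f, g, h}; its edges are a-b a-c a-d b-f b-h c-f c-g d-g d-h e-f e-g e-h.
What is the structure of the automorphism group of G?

G is 3-regular and bipartite on 2^3 = 8 vertices with girth 4; it is the hypercube graph Q_3. Aut(Q_3) consists of the signed permutations of the 3 coordinate axes: 3! permutations times 2^3 sign flips, so |Aut| = 2^3·3! = 48.

the hyperoctahedral group B_3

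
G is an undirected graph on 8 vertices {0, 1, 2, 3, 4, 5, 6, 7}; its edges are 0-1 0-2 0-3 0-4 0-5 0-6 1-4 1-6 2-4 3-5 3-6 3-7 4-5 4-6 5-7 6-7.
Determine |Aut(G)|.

1

The degree sequence is [6, 3, 2, 4, 5, 4, 5, 3]. Checking the degree-preserving permutations of the vertex set shows that none except the identity preserves every edge, so Aut(G) is trivial.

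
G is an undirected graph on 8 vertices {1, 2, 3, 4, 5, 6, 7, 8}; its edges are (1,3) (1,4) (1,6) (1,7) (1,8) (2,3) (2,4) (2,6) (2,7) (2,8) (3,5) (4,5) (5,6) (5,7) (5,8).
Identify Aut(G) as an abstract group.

S_5 × S_3

The vertices split by degree into {1, 2, 5} (degree 5) and {3, 4, 6, 7, 8} (degree 3); every edge runs between the two parts, so G is the complete bipartite graph K_{3,5}. The parts have unequal sizes, so no automorphism swaps them; each part is permuted independently, giving S_5 × S_3 of order 5!·3! = 720.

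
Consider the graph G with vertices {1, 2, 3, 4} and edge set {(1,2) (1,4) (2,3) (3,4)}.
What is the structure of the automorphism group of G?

the dihedral group of order 8

G is 2-regular and bipartite on 2^2 = 4 vertices with girth 4; it is the hypercube graph Q_2. Aut(Q_2) consists of the signed permutations of the 2 coordinate axes: 2! permutations times 2^2 sign flips, so |Aut| = 2^2·2! = 8.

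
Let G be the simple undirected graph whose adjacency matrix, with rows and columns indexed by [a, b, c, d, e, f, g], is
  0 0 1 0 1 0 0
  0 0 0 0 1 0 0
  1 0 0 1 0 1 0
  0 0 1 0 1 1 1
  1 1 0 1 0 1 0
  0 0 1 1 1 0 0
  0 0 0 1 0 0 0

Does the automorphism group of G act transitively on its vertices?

No

Vertex a is the only vertex of degree 2, so every automorphism fixes it; G is not vertex-transitive.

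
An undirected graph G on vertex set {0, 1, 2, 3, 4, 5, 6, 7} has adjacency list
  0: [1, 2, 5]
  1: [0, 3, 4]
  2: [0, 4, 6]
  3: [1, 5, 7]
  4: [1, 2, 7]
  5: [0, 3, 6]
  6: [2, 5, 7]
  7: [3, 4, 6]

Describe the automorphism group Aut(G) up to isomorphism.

Z_2^3 ⋊ S_3

G is 3-regular and bipartite on 2^3 = 8 vertices with girth 4; it is the hypercube graph Q_3. The symmetry group of the 3-cube is the hyperoctahedral group B_3 = Z_2 ≀ S_3, of order 2^3·3! = 48.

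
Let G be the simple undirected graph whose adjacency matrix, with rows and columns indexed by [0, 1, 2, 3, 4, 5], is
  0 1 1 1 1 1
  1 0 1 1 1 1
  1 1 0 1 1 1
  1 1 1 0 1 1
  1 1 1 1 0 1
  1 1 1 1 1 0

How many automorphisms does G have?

720

All 6 vertices are pairwise adjacent: G = K_6. Every bijection on the vertex set is an automorphism of K_6; hence Aut(K_6) ≅ S_6, order 720.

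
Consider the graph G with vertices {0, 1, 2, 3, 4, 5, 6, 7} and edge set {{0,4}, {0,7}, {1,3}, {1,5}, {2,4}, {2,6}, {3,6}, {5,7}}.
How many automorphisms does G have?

Every vertex has degree 2 and the graph is connected, so G is the 8-cycle C_8. The automorphisms of the 8-cycle are exactly the symmetries of a regular 8-gon: the dihedral group D_8, |D_8| = 16.

16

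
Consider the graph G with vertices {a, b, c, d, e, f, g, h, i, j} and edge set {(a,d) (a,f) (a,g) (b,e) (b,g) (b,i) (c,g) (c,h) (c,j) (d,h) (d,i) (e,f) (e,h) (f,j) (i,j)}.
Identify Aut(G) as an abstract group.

G is 3-regular on 10 vertices with no triangles and no 4-cycles (girth 5): this is the Petersen graph. Viewing the Petersen graph as the Kneser graph K(5,2) — vertices are 2-subsets of {1,…,5}, edges join disjoint pairs — its automorphisms are exactly the permutations of the 5-element set, so Aut ≅ S_5 of order 120.

the symmetric group S_5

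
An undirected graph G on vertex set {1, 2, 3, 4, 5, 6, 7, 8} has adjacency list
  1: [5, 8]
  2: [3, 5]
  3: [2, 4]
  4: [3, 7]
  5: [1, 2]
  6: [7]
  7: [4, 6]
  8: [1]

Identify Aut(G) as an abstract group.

The degree sequence is [2, 2, 2, 2, 2, 1, 2, 1]; the two degree-1 vertices 6 and 8 are the ends of a path, so G = P_8. The only nontrivial automorphism of a path is the end-to-end reflection, so Aut(G) ≅ Z_2.

Z_2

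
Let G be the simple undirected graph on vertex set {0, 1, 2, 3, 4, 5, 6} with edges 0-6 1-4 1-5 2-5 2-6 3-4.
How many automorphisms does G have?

The degree sequence is [1, 2, 2, 1, 2, 2, 2]; the two degree-1 vertices 0 and 3 are the ends of a path, so G = P_7. A path has exactly one nontrivial symmetry — reversal — giving Aut(G) of order 2.

2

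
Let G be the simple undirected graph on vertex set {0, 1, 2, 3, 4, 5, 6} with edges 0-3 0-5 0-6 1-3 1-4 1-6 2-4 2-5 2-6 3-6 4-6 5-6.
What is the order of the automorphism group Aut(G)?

Vertex 6 is the unique vertex of degree 6; the remaining 6 vertices each have degree 3 and induce a cycle, so G is the wheel on 7 vertices with hub 6. With the hub fixed, the remaining symmetry is that of the rim cycle C_6, giving the dihedral group D_6.

12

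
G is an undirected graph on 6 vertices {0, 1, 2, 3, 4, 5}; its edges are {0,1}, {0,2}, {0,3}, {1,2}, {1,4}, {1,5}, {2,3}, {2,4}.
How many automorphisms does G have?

1

Degrees alone do not determine every vertex (e.g. 1 and 2 both have degree 4), but their neighbour-degree multisets differ: N(1) has degrees [1, 2, 3, 4] while N(2) has degrees [2, 2, 3, 4]. Repeating this refinement separates all vertices, so the only automorphism is the identity.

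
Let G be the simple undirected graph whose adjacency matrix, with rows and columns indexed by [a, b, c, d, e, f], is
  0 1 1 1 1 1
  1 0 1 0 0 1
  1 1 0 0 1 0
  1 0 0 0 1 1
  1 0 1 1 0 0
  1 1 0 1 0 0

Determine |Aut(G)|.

10

Vertex a is the unique vertex of degree 5; the remaining 5 vertices each have degree 3 and induce a cycle, so G is the wheel on 6 vertices with hub a. With the hub fixed, the remaining symmetry is that of the rim cycle C_5, giving the dihedral group D_5.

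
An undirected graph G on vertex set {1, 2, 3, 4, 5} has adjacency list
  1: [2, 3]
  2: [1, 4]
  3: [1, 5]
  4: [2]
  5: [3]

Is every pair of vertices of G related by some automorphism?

No

Automorphisms preserve degree, but G has vertices of degree 1 and vertices of degree 2; no automorphism maps one to the other, so G is not vertex-transitive.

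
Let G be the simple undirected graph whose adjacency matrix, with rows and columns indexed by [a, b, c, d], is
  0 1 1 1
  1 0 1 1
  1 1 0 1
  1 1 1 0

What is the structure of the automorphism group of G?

Every vertex has degree 3, so G is the complete graph K_4. Every bijection on the vertex set is an automorphism of K_4; hence Aut(K_4) ≅ S_4, order 24.

the symmetric group on 4 letters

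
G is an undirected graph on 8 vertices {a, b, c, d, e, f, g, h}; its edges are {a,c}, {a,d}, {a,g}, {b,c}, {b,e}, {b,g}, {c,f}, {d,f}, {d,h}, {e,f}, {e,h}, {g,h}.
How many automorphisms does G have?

G is 3-regular and bipartite on 2^3 = 8 vertices with girth 4; it is the hypercube graph Q_3. The symmetry group of the 3-cube is the hyperoctahedral group B_3 = Z_2 ≀ S_3, of order 2^3·3! = 48.

48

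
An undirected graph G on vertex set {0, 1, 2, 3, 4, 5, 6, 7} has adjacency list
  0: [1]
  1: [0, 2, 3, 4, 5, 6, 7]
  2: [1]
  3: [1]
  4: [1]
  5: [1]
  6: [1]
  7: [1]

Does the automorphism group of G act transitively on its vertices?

No

Vertex 1 is the only vertex of degree 7, so every automorphism fixes it; G is not vertex-transitive.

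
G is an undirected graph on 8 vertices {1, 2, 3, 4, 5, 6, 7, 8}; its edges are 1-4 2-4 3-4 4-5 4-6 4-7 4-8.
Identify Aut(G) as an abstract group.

the symmetric group on 7 letters

Vertex 4 has degree 7 and every other vertex has degree 1, so G is the star K_{1,7} with centre 4. Any automorphism fixes the centre and permutes the 7 leaves freely, so Aut(G) ≅ S_7 of order 7! = 5040.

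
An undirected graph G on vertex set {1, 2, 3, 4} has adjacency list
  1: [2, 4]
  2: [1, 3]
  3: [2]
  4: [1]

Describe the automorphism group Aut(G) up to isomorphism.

The degree sequence is [2, 2, 1, 1]; the two degree-1 vertices 3 and 4 are the ends of a path, so G = P_4. A path has exactly one nontrivial symmetry — reversal — giving Aut(G) of order 2.

C_2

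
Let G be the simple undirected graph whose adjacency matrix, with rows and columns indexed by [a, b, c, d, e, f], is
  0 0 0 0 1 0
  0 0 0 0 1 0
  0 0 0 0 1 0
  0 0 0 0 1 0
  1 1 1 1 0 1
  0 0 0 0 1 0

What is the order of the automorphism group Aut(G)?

Vertex e has degree 5 and every other vertex has degree 1, so G is the star K_{1,5} with centre e. Any automorphism fixes the centre and permutes the 5 leaves freely, so Aut(G) ≅ S_5 of order 5! = 120.

120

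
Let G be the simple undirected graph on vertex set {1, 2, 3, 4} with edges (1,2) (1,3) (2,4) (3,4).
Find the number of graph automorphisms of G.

G is 2-regular and bipartite on 2^2 = 4 vertices with girth 4; it is the hypercube graph Q_2. The symmetry group of the 2-cube is the hyperoctahedral group B_2 = Z_2 ≀ S_2, of order 2^2·2! = 8.

8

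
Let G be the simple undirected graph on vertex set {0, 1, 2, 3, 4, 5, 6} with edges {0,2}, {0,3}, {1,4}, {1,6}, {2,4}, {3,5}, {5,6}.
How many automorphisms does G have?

G is 2-regular and connected on 7 vertices, i.e. the cycle C_7. C_7 has 7 rotations and 7 reflections, so Aut(C_7) ≅ D_7 of order 14.

14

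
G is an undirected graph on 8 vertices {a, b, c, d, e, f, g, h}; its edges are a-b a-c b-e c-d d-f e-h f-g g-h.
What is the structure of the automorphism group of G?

G is 2-regular and connected on 8 vertices, i.e. the cycle C_8. The automorphisms of the 8-cycle are exactly the symmetries of a regular 8-gon: the dihedral group D_8, |D_8| = 16.

the dihedral group of order 16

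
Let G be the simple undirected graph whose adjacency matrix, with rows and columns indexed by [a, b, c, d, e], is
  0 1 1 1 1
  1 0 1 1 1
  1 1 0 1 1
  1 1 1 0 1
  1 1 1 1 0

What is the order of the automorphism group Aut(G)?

Every vertex has degree 4, so G is the complete graph K_5. Every bijection on the vertex set is an automorphism of K_5; hence Aut(K_5) ≅ S_5, order 120.

120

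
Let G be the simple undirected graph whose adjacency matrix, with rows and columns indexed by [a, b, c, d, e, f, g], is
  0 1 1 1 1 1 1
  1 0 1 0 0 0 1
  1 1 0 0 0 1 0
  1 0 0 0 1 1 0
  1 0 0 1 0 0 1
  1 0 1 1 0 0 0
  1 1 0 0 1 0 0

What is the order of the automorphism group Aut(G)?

Vertex a is the unique vertex of degree 6; the remaining 6 vertices each have degree 3 and induce a cycle, so G is the wheel on 7 vertices with hub a. With the hub fixed, the remaining symmetry is that of the rim cycle C_6, giving the dihedral group D_6.

12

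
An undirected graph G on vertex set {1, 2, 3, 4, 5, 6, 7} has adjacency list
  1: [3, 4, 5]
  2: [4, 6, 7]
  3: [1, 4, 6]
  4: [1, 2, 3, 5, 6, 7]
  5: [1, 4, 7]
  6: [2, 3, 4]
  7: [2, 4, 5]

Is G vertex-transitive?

Vertex 4 is the only vertex of degree 6, so every automorphism fixes it; G is not vertex-transitive.

No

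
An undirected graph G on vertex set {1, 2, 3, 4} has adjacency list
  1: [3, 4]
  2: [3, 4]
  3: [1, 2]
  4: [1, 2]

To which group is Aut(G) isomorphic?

G is 2-regular and bipartite on 2^2 = 4 vertices with girth 4; it is the hypercube graph Q_2. Aut(Q_2) consists of the signed permutations of the 2 coordinate axes: 2! permutations times 2^2 sign flips, so |Aut| = 2^2·2! = 8.

D_4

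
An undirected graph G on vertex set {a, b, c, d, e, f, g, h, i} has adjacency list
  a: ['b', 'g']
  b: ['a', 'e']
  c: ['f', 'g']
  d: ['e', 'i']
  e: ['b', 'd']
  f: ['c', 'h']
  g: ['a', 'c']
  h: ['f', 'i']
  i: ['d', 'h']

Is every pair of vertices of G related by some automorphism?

Yes

G is 2-regular and connected on 9 vertices, i.e. the cycle C_9. The automorphisms of the 9-cycle are exactly the symmetries of a regular 9-gon: the dihedral group D_9, |D_9| = 18. Under this action every vertex can be carried to every other, so G is vertex-transitive.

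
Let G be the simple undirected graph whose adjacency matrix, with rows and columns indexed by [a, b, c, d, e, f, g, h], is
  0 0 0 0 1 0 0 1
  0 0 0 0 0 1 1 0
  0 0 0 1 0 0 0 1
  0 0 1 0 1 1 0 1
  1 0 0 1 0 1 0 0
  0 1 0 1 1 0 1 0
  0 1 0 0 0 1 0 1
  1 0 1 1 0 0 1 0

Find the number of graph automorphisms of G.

The degree sequence is [2, 2, 2, 4, 3, 4, 3, 4]. Checking the degree-preserving permutations of the vertex set shows that none except the identity preserves every edge, so Aut(G) is trivial.

1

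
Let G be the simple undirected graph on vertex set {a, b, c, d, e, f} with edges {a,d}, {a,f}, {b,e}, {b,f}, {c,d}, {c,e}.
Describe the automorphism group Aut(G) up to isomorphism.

G is 2-regular and connected on 6 vertices, i.e. the cycle C_6. C_6 has 6 rotations and 6 reflections, so Aut(C_6) ≅ D_6 of order 12.

the dihedral group of order 12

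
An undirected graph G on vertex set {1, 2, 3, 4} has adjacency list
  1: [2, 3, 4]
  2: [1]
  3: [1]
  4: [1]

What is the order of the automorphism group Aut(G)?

Vertex 1 has degree 3 and every other vertex has degree 1, so G is the star K_{1,3} with centre 1. Any automorphism fixes the centre and permutes the 3 leaves freely, so Aut(G) ≅ S_3 of order 3! = 6.

6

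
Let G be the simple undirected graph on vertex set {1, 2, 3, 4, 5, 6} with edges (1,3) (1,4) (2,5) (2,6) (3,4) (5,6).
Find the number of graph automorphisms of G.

72

G has two connected components, {2, 5, 6} and {1, 3, 4}; each is 2-regular, so G = C_3 ⊔ C_3. Aut of a disjoint union of two copies of C_3 is the wreath product D_3 ≀ Z_2, of order 2·6² = 72.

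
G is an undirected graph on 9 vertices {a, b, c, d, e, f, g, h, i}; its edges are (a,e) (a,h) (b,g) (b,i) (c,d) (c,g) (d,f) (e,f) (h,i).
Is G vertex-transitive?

Yes

G is 2-regular and connected on 9 vertices, i.e. the cycle C_9. C_9 has 9 rotations and 9 reflections, so Aut(C_9) ≅ D_9 of order 18. Under this action every vertex can be carried to every other, so G is vertex-transitive.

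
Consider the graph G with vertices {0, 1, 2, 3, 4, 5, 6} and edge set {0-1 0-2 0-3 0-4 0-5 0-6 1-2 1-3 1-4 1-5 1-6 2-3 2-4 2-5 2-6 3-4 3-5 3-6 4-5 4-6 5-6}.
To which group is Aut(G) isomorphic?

Every vertex has degree 6, so G is the complete graph K_7. Any permutation of the 7 vertices preserves K_7, so Aut(K_7) = S_7 of order 7! = 5040.

the symmetric group on 7 letters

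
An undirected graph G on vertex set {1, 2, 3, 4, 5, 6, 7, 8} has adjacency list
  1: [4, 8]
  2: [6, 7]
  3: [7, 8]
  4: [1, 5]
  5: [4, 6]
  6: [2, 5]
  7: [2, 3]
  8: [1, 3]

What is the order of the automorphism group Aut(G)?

16

Every vertex has degree 2 and the graph is connected, so G is the 8-cycle C_8. The automorphisms of the 8-cycle are exactly the symmetries of a regular 8-gon: the dihedral group D_8, |D_8| = 16.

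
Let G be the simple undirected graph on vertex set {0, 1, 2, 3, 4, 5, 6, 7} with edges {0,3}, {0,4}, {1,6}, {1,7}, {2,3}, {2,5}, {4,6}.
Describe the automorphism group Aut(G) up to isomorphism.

The degree sequence is [2, 2, 2, 2, 2, 1, 2, 1]; the two degree-1 vertices 5 and 7 are the ends of a path, so G = P_8. A path has exactly one nontrivial symmetry — reversal — giving Aut(G) of order 2.

the cyclic group of order 2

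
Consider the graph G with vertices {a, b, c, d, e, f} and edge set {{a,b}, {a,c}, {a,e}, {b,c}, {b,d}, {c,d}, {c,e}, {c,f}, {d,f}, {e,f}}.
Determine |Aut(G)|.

10

Vertex c is the unique vertex of degree 5; the remaining 5 vertices each have degree 3 and induce a cycle, so G is the wheel on 6 vertices with hub c. Every automorphism fixes the hub and acts on the rim 5-cycle, so Aut(G) ≅ Aut(C_5) = D_5 of order 10.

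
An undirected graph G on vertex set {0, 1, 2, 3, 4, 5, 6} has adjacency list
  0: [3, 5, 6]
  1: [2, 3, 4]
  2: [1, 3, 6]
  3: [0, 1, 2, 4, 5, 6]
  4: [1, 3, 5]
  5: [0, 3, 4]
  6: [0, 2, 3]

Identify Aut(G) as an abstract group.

the dihedral group of order 12

Vertex 3 is the unique vertex of degree 6; the remaining 6 vertices each have degree 3 and induce a cycle, so G is the wheel on 7 vertices with hub 3. Every automorphism fixes the hub and acts on the rim 6-cycle, so Aut(G) ≅ Aut(C_6) = D_6 of order 12.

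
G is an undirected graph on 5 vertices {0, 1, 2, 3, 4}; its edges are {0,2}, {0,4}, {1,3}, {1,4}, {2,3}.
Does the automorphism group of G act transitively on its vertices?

Yes

G is 2-regular and connected on 5 vertices, i.e. the cycle C_5. The automorphisms of the 5-cycle are exactly the symmetries of a regular 5-gon: the dihedral group D_5, |D_5| = 10. This group acts transitively on the 5 vertices.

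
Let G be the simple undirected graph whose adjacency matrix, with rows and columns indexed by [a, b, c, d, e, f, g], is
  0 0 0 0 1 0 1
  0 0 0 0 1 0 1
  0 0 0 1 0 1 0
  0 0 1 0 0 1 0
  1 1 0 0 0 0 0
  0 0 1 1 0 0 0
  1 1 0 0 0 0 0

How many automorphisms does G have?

48

G has two connected components, {a, b, e, g} and {c, d, f}; each is 2-regular, so G = C_4 ⊔ C_3. No automorphism exchanges components of different sizes, hence Aut(G) is the direct product D_4 × D_3, order 48.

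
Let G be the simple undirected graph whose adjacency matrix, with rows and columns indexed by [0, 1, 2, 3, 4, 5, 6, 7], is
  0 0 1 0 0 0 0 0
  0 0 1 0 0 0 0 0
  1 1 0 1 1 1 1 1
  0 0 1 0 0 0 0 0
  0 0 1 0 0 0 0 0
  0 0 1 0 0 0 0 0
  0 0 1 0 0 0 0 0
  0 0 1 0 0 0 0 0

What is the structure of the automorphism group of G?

S_7

Vertex 2 has degree 7 and every other vertex has degree 1, so G is the star K_{1,7} with centre 2. Any automorphism fixes the centre and permutes the 7 leaves freely, so Aut(G) ≅ S_7 of order 7! = 5040.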